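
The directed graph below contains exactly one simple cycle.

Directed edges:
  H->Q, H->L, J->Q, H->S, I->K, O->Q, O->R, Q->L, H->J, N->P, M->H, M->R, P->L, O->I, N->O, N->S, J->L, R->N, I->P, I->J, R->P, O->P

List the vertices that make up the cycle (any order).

N, O, R

DFS with gray/black marking from R:
R gray
  N gray
    O gray
      P gray
        L gray
        L black
      P black
      O→R: R is gray → back edge
Back edge closes the cycle R → N → O → R; its vertices are {N, O, R}.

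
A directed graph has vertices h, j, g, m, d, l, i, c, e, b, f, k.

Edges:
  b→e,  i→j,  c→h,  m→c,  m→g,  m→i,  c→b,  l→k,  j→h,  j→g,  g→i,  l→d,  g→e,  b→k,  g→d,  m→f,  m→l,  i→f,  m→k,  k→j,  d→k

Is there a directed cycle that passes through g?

Yes

g is on a cycle iff g can reach itself via ≥1 edge.
g → i → j → g — yes.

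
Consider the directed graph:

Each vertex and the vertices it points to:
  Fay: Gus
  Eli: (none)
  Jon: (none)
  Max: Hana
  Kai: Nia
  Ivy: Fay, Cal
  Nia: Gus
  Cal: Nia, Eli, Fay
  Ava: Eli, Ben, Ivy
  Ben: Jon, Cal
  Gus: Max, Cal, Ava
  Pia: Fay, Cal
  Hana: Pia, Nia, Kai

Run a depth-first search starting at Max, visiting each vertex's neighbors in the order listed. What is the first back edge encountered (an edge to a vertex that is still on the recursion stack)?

Gus->Max

DFS from Max (visiting each vertex's neighbors in the order listed); mark gray on enter, black on exit:
Max gray
  Hana gray
    Pia gray
      Fay gray
        Gus gray
          Gus→Max: Max is gray → back edge
First back edge: Gus → Max.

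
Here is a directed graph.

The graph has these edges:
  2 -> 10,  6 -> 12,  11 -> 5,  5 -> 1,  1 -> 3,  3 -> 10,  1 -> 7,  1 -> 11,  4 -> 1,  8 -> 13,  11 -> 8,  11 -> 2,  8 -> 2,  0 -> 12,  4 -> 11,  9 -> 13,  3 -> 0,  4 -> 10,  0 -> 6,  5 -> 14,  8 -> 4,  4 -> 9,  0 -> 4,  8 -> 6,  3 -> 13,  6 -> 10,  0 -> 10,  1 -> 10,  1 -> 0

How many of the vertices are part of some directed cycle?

7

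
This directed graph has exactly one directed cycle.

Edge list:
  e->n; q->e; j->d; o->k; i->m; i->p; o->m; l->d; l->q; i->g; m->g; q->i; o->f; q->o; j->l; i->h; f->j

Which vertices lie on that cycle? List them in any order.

f, j, l, o, q

DFS with gray/black marking from j:
j gray
  d gray
  d black
  l gray
    l→d: d black — skip
    q gray
      i gray
        h gray
        h black
        p gray
        p black
        m gray
          g gray
          g black
        m black
        i→g: g black — skip
      i black
      o gray
        f gray
          f→j: j is gray → back edge
Back edge closes the cycle j → l → q → o → f → j; its vertices are {f, j, l, o, q}.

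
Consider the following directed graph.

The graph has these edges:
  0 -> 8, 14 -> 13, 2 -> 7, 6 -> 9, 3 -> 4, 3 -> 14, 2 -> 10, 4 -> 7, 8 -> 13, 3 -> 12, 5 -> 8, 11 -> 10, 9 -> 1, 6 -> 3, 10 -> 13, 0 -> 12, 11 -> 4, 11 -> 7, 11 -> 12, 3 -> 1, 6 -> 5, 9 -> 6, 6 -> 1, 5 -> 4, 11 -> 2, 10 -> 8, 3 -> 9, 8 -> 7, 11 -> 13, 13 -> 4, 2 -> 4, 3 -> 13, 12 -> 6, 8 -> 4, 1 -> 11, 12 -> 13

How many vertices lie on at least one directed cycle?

6

A vertex is on a directed cycle iff it belongs to a strongly connected component of size ≥ 2 (or has a self-loop).
The vertices on cycles are {1, 3, 6, 9, 11, 12} — 6 in total.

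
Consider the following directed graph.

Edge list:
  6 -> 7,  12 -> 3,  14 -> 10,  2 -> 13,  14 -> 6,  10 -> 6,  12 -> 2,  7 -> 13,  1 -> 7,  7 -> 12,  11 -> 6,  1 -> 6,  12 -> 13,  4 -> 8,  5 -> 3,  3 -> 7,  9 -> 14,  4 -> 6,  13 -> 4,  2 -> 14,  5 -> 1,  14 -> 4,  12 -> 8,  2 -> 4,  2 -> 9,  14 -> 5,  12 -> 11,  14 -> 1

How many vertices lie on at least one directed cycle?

A vertex is on a directed cycle iff it belongs to a strongly connected component of size ≥ 2 (or has a self-loop).
The vertices on cycles are {1, 2, 3, 4, 5, 6, 7, 9, 10, 11, 12, 13, 14} — 13 in total.

13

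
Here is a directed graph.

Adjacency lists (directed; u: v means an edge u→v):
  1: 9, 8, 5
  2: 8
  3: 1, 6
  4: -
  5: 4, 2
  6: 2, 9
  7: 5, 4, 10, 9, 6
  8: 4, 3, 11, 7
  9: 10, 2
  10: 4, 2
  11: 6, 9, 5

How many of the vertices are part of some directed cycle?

10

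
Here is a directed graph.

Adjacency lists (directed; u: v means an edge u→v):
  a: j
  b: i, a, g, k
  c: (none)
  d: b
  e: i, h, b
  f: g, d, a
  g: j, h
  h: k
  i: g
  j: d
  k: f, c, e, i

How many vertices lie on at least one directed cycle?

10

A vertex is on a directed cycle iff it belongs to a strongly connected component of size ≥ 2 (or has a self-loop).
The vertices on cycles are {a, b, d, e, f, g, h, i, j, k} — 10 in total.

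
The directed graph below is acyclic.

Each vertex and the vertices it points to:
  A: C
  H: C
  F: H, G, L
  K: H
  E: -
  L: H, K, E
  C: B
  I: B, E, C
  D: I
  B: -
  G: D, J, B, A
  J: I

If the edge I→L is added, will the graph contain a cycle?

Adding I→L creates a cycle iff L can already reach I.
Explore from L: no path reaches I. The graph stays acyclic.

No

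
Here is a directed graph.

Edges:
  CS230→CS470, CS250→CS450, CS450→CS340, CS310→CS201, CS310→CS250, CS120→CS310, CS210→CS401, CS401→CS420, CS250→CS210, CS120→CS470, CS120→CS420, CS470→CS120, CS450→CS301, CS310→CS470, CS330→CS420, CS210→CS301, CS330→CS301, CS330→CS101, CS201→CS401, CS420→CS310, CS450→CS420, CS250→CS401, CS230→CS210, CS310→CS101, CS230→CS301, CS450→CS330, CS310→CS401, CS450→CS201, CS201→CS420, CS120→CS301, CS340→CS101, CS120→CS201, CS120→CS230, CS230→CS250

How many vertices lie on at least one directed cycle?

11

A vertex is on a directed cycle iff it belongs to a strongly connected component of size ≥ 2 (or has a self-loop).
The vertices on cycles are {CS120, CS201, CS210, CS230, CS250, CS310, CS330, CS401, CS420, CS450, CS470} — 11 in total.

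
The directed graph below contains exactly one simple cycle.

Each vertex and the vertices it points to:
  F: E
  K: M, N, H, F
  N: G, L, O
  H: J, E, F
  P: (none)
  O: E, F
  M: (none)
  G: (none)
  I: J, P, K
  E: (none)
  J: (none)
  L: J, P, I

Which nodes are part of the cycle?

I, K, L, N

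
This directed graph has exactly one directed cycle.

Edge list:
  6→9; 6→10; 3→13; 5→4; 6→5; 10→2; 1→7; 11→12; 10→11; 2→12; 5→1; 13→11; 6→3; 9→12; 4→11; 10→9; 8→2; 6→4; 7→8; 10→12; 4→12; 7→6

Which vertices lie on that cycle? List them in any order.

1, 5, 6, 7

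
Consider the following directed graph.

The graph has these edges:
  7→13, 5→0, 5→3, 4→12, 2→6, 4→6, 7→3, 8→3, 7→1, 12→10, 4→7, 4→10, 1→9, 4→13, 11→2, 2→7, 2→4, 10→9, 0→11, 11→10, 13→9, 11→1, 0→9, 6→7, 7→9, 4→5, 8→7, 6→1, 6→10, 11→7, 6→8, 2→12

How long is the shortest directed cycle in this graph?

For each vertex v, BFS finds the shortest path from v back to v.
The shortest such closed walk is 11 → 2 → 4 → 5 → 0 → 11, length 5.

5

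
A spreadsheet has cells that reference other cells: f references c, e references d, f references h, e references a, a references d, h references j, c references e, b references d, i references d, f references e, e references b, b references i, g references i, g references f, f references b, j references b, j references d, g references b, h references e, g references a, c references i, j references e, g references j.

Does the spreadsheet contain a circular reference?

No

DFS with white/gray/black marking, starting from j:
j gray
  b gray
    i gray
      d gray
      d black
    i black
    b→d: d black — skip
  b black
  e gray
    e→d: d black — skip
    a gray
      a→d: d black — skip
    a black
    e→b: b black — skip
  e black
  j→d: d black — skip
j black
c gray
  c→e: e black — skip
  c→i: i black — skip
c black
f gray
  h gray
    h→e: e black — skip
    h→j: j black — skip
  h black
  f→c: c black — skip
  f→b: b black — skip
  f→e: e black — skip
f black
g gray
  g→f: f black — skip
  g→j: j black — skip
  g→i: i black — skip
  g→b: b black — skip
  g→a: a black — skip
g black
Every edge goes to a white or black vertex — no back edge, so the graph is acyclic.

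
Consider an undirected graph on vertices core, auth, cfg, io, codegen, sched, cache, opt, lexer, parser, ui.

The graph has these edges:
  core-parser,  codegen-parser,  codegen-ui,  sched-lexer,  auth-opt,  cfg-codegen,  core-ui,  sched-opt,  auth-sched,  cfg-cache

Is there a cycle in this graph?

Yes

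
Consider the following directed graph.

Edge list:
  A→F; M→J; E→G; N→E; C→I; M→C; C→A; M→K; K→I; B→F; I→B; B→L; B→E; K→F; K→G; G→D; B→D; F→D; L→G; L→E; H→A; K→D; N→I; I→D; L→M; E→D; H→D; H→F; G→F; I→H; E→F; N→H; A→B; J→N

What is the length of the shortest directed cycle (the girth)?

For each vertex v, BFS finds the shortest path from v back to v.
The shortest such closed walk is L → M → C → A → B → L, length 5.

5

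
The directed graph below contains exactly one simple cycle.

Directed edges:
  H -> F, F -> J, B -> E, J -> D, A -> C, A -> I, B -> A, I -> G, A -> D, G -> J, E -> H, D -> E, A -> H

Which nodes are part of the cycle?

D, E, F, H, J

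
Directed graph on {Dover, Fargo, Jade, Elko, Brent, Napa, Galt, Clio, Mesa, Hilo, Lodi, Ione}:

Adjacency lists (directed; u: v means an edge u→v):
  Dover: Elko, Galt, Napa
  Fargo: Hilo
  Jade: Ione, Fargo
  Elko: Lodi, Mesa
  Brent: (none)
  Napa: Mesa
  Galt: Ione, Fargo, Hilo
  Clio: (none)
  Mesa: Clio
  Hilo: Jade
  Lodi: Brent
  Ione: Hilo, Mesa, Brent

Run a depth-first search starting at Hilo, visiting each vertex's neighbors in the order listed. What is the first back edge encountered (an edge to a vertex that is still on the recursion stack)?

Ione->Hilo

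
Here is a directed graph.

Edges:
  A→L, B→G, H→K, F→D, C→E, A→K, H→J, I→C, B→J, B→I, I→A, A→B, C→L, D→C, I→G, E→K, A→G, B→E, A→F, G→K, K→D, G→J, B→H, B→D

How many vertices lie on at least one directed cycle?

7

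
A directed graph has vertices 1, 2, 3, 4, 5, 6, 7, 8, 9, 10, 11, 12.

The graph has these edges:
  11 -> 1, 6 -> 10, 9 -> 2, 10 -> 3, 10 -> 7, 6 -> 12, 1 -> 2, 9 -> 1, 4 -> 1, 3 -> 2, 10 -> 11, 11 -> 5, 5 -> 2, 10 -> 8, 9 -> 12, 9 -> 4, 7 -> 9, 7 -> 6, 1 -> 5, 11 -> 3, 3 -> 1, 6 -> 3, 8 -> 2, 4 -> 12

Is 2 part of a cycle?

No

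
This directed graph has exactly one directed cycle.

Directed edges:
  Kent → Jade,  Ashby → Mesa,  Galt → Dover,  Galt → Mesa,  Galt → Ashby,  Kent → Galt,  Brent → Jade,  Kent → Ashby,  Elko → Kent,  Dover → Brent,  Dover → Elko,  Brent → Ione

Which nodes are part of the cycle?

Elko, Galt, Kent, Dover

DFS with gray/black marking from Galt:
Galt gray
  Mesa gray
  Mesa black
  Dover gray
    Brent gray
      Jade gray
      Jade black
      Ione gray
      Ione black
    Brent black
    Elko gray
      Kent gray
        Kent→Galt: Galt is gray → back edge
Back edge closes the cycle Galt → Dover → Elko → Kent → Galt; its vertices are {Elko, Galt, Kent, Dover}.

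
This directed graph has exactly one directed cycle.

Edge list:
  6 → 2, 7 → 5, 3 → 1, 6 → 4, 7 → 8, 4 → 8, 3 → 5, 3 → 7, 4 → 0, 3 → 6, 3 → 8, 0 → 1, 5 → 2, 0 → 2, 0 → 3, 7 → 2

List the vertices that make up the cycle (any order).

0, 3, 4, 6

DFS with gray/black marking from 3:
3 gray
  5 gray
    2 gray
    2 black
  5 black
  8 gray
  8 black
  1 gray
  1 black
  6 gray
    4 gray
      4→8: 8 black — skip
      0 gray
        0→2: 2 black — skip
        0→3: 3 is gray → back edge
Back edge closes the cycle 3 → 6 → 4 → 0 → 3; its vertices are {0, 3, 4, 6}.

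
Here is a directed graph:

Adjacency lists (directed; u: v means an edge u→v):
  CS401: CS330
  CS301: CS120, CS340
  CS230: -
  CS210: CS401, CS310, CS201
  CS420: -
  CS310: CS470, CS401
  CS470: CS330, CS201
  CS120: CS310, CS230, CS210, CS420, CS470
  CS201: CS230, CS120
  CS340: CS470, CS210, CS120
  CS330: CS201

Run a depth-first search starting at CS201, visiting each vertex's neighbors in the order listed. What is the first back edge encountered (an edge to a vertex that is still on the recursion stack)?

DFS from CS201 (visiting each vertex's neighbors in the order listed); mark gray on enter, black on exit:
CS201 gray
  CS230 gray
  CS230 black
  CS120 gray
    CS310 gray
      CS470 gray
        CS330 gray
          CS330→CS201: CS201 is gray → back edge
First back edge: CS330 → CS201.

CS330→CS201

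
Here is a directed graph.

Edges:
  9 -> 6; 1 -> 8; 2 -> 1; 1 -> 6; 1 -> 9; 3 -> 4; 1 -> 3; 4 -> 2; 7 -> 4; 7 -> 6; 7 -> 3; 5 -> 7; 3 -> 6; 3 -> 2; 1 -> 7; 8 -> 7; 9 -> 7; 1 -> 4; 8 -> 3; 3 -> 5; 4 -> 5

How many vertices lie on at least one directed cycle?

8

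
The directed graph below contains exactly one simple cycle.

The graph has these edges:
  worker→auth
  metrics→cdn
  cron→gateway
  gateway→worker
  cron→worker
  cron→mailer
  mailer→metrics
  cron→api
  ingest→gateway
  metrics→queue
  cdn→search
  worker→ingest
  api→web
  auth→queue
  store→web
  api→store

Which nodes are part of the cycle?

DFS with gray/black marking from worker:
worker gray
  ingest gray
    gateway gray
      gateway→worker: worker is gray → back edge
Back edge closes the cycle worker → ingest → gateway → worker; its vertices are {ingest, worker, gateway}.

ingest, worker, gateway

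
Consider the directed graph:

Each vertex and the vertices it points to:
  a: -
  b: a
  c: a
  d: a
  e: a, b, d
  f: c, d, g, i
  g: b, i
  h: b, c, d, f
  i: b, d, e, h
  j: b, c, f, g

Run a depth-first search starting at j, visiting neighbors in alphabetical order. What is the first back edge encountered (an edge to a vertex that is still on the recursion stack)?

DFS from j (visiting neighbors in alphabetical order); mark gray on enter, black on exit:
j gray
  b gray
    a gray
    a black
  b black
  c gray
    c→a: a black — skip
  c black
  f gray
    f→c: c black — skip
    d gray
      d→a: a black — skip
    d black
    g gray
      g→b: b black — skip
      i gray
        i→b: b black — skip
        i→d: d black — skip
        e gray
          e→a: a black — skip
          e→b: b black — skip
          e→d: d black — skip
        e black
        h gray
          h→b: b black — skip
          h→c: c black — skip
          h→d: d black — skip
          h→f: f is gray → back edge
First back edge: h → f.

h->f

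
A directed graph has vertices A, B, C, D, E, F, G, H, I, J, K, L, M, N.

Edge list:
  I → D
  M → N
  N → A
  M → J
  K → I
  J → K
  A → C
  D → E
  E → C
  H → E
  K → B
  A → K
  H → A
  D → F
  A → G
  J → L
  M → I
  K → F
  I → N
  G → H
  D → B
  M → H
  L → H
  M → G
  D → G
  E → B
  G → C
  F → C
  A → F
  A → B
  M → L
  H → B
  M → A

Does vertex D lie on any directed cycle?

D is on a cycle iff D can reach itself via ≥1 edge.
D → G → H → A → K → I → D — yes.

Yes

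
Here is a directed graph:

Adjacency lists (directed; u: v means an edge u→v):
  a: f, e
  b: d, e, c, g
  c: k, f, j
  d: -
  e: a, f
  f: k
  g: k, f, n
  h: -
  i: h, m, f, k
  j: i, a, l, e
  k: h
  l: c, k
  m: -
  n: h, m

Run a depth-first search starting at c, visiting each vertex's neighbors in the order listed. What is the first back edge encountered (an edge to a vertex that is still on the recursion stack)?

e->a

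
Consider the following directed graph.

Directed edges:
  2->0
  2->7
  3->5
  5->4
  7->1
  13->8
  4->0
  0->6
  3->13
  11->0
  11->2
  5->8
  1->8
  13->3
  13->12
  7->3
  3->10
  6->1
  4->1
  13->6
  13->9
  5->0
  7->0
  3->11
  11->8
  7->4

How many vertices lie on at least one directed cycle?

5

A vertex is on a directed cycle iff it belongs to a strongly connected component of size ≥ 2 (or has a self-loop).
The vertices on cycles are {2, 3, 7, 11, 13} — 5 in total.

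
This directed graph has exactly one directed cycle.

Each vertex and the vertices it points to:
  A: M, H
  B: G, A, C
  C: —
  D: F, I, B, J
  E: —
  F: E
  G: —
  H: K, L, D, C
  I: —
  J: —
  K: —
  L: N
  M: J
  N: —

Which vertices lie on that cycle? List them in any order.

DFS with gray/black marking from H:
H gray
  K gray
  K black
  L gray
    N gray
    N black
  L black
  D gray
    F gray
      E gray
      E black
    F black
    I gray
    I black
    B gray
      G gray
      G black
      A gray
        M gray
          J gray
          J black
        M black
        A→H: H is gray → back edge
Back edge closes the cycle H → D → B → A → H; its vertices are {A, B, D, H}.

A, B, D, H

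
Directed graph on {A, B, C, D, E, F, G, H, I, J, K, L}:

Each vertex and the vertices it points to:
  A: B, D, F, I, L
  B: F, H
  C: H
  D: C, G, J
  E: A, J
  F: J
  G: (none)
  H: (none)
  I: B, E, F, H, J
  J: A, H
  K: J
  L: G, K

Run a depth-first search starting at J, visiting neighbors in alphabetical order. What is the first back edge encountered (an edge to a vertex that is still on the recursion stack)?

DFS from J (visiting neighbors in alphabetical order); mark gray on enter, black on exit:
J gray
  A gray
    B gray
      F gray
        F→J: J is gray → back edge
First back edge: F → J.

F->J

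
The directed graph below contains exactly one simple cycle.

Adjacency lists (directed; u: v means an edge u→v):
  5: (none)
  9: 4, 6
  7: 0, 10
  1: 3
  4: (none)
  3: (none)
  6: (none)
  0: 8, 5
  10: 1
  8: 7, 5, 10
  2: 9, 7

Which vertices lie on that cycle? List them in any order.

0, 7, 8

DFS with gray/black marking from 7:
7 gray
  0 gray
    8 gray
      8→7: 7 is gray → back edge
Back edge closes the cycle 7 → 0 → 8 → 7; its vertices are {0, 7, 8}.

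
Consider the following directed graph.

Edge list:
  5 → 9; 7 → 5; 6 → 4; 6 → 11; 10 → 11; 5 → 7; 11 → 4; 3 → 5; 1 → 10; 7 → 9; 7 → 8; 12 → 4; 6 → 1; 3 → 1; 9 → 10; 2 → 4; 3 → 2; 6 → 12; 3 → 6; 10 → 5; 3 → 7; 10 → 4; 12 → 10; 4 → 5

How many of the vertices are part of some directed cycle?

6

A vertex is on a directed cycle iff it belongs to a strongly connected component of size ≥ 2 (or has a self-loop).
The vertices on cycles are {4, 5, 7, 9, 10, 11} — 6 in total.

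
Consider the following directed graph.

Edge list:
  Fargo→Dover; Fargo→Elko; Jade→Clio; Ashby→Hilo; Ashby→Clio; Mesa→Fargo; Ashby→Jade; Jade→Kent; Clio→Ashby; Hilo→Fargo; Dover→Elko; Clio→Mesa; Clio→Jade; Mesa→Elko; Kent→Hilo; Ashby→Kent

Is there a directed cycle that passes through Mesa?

Mesa lies on a cycle iff there is a path from Mesa back to itself.
Exploring from Mesa, it never reaches itself; equivalently, its strongly connected component is a singleton.

No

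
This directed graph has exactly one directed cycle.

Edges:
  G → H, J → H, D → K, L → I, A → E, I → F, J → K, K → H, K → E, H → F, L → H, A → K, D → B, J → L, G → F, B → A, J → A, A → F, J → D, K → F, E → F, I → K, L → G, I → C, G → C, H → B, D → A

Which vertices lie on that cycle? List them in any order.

DFS with gray/black marking from B:
B gray
  A gray
    E gray
      F gray
      F black
    E black
    A→F: F black — skip
    K gray
      H gray
        H→B: B is gray → back edge
Back edge closes the cycle B → A → K → H → B; its vertices are {A, B, H, K}.

A, B, H, K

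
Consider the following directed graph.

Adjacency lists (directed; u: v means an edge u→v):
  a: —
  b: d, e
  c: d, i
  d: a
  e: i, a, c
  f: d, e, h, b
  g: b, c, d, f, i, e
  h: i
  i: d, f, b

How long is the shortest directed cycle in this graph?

For each vertex v, BFS finds the shortest path from v back to v.
The shortest such closed walk is f → e → i → f, length 3.

3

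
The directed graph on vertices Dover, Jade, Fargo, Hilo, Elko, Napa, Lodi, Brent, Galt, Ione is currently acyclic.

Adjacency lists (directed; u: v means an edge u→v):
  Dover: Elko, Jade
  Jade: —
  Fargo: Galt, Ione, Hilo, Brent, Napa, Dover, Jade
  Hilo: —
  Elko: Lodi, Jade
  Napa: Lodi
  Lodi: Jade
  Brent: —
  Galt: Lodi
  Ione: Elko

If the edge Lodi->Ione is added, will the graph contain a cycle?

Adding Lodi→Ione creates a cycle iff Ione can already reach Lodi.
Path from Ione: Ione → Elko → Lodi.
So Ione → … → Lodi → Ione is a cycle.

Yes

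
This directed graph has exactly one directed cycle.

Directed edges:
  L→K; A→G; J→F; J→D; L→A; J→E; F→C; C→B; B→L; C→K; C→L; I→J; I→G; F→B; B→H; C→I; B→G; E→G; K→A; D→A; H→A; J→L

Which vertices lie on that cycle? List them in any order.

C, F, I, J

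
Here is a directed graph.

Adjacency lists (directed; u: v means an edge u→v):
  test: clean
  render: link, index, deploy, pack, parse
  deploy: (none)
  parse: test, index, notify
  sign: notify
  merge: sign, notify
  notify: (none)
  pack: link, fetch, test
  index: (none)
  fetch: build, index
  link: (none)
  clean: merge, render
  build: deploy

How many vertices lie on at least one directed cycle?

5

A vertex is on a directed cycle iff it belongs to a strongly connected component of size ≥ 2 (or has a self-loop).
The vertices on cycles are {pack, test, clean, parse, render} — 5 in total.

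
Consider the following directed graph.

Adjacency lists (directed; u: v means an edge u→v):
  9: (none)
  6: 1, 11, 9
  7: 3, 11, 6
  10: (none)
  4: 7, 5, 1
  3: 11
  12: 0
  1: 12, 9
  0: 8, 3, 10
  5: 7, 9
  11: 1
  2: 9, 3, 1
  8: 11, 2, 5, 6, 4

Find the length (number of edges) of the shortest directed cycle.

5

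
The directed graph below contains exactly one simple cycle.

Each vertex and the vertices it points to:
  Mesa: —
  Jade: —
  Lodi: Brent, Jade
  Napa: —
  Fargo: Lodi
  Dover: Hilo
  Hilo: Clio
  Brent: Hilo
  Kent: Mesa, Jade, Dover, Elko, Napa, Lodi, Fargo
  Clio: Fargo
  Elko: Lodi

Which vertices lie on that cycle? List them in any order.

Clio, Hilo, Lodi, Brent, Fargo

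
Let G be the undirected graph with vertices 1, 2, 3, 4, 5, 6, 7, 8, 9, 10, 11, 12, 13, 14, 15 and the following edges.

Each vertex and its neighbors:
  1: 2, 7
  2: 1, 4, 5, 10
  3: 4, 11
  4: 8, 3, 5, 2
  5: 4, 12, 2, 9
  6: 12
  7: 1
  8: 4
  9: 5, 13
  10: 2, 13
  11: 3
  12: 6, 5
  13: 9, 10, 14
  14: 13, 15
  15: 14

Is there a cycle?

Yes

DFS, tracking each vertex's parent; an edge to a visited non-parent vertex closes a cycle.
Start from 5:
visit 5 (parent –)
  visit 4 (parent 5)
    visit 8 (parent 4)
      8–4: parent, skip
    visit 3 (parent 4)
      3–4: parent, skip
      visit 11 (parent 3)
        11–3: parent, skip
    4–5: parent, skip
    visit 2 (parent 4)
      visit 1 (parent 2)
        1–2: parent, skip
        visit 7 (parent 1)
          7–1: parent, skip
      2–4: parent, skip
      2–5: 5 visited and ≠ parent → cycle
Cycle: 5 – 4 – 2 – 5.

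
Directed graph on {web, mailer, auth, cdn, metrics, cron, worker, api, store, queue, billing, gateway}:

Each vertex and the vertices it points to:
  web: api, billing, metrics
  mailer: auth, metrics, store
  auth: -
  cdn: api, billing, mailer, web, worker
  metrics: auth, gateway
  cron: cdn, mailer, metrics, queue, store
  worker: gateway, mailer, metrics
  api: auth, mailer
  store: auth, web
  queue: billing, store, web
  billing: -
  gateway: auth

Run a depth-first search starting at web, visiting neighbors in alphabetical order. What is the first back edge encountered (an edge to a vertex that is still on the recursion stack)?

DFS from web (visiting neighbors in alphabetical order); mark gray on enter, black on exit:
web gray
  api gray
    auth gray
    auth black
    mailer gray
      mailer→auth: auth black — skip
      metrics gray
        metrics→auth: auth black — skip
        gateway gray
          gateway→auth: auth black — skip
        gateway black
      metrics black
      store gray
        store→auth: auth black — skip
        store→web: web is gray → back edge
First back edge: store → web.

store->web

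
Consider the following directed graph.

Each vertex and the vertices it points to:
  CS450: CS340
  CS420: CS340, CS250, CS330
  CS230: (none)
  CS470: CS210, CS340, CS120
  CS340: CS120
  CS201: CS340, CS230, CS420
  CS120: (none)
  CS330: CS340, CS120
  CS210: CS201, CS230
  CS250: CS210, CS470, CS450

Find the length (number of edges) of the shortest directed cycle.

For each vertex v, BFS finds the shortest path from v back to v.
The shortest such closed walk is CS210 → CS201 → CS420 → CS250 → CS210, length 4.

4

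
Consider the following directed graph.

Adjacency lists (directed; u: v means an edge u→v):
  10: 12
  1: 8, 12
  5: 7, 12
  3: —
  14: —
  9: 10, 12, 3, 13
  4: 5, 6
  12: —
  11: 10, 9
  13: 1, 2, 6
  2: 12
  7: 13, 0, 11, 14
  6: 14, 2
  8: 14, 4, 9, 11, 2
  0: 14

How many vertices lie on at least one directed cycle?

8

A vertex is on a directed cycle iff it belongs to a strongly connected component of size ≥ 2 (or has a self-loop).
The vertices on cycles are {1, 4, 5, 7, 8, 9, 11, 13} — 8 in total.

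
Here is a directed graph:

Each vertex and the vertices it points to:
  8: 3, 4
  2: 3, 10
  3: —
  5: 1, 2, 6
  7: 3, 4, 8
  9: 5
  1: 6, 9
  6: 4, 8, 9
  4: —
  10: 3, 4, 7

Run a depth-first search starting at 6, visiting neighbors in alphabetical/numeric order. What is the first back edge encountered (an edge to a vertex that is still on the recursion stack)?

1→6

DFS from 6 (visiting neighbors in alphabetical/numeric order); mark gray on enter, black on exit:
6 gray
  4 gray
  4 black
  8 gray
    3 gray
    3 black
    8→4: 4 black — skip
  8 black
  9 gray
    5 gray
      1 gray
        1→6: 6 is gray → back edge
First back edge: 1 → 6.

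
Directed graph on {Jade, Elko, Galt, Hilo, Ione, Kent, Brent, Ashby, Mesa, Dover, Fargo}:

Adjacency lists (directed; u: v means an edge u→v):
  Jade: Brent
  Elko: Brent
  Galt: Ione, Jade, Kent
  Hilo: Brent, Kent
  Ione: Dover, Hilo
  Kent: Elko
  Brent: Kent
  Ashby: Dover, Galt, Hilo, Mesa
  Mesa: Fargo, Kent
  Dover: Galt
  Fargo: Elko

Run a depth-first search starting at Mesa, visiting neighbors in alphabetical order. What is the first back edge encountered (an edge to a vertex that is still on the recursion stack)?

Kent→Elko

DFS from Mesa (visiting neighbors in alphabetical order); mark gray on enter, black on exit:
Mesa gray
  Fargo gray
    Elko gray
      Brent gray
        Kent gray
          Kent→Elko: Elko is gray → back edge
First back edge: Kent → Elko.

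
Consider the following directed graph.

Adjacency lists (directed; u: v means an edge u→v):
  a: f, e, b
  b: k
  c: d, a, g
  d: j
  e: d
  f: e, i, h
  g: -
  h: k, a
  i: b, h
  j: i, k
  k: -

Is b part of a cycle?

b lies on a cycle iff there is a path from b back to itself.
Exploring from b, it never reaches itself; equivalently, its strongly connected component is a singleton.

No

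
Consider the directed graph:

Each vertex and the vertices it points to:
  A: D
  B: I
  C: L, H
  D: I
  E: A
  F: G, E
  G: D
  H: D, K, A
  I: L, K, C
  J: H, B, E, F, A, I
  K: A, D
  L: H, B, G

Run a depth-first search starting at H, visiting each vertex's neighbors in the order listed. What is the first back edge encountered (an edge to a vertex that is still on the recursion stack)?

L→H

DFS from H (visiting each vertex's neighbors in the order listed); mark gray on enter, black on exit:
H gray
  D gray
    I gray
      L gray
        L→H: H is gray → back edge
First back edge: L → H.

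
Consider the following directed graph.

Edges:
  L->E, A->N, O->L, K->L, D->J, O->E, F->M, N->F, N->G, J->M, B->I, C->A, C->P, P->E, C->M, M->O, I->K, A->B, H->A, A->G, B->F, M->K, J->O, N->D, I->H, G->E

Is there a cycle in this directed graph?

DFS with white/gray/black marking, starting from F:
F gray
  M gray
    K gray
      L gray
        E gray
        E black
      L black
    K black
    O gray
      O→E: E black — skip
      O→L: L black — skip
    O black
  M black
F black
J gray
  J→O: O black — skip
  J→M: M black — skip
J black
A gray
  G gray
    G→E: E black — skip
  G black
  N gray
    N→G: G black — skip
    N→F: F black — skip
    D gray
      D→J: J black — skip
    D black
  N black
  B gray
    I gray
      H gray
        H→A: A is gray → back edge
Back edge found, so a cycle exists: A → B → I → H → A.

Yes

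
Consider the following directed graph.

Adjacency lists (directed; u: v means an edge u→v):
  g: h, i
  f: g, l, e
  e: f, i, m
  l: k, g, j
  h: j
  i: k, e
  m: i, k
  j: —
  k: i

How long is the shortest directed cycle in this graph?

For each vertex v, BFS finds the shortest path from v back to v.
The shortest such closed walk is f → e → f, length 2.

2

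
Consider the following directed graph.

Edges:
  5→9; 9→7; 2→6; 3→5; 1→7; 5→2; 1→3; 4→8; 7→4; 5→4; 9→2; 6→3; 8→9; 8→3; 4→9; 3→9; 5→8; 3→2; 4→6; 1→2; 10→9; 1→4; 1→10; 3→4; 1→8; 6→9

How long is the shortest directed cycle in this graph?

3

For each vertex v, BFS finds the shortest path from v back to v.
The shortest such closed walk is 7 → 4 → 9 → 7, length 3.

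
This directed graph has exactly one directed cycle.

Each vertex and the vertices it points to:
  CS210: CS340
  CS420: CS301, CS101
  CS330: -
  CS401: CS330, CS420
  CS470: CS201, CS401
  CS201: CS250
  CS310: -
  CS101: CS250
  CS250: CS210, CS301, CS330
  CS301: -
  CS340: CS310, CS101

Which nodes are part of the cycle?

CS101, CS210, CS250, CS340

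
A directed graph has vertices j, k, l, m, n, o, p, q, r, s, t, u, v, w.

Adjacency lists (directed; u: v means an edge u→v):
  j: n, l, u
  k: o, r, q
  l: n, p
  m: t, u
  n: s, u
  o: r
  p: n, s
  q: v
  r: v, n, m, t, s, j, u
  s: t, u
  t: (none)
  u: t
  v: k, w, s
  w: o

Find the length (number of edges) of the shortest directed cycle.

3

For each vertex v, BFS finds the shortest path from v back to v.
The shortest such closed walk is k → q → v → k, length 3.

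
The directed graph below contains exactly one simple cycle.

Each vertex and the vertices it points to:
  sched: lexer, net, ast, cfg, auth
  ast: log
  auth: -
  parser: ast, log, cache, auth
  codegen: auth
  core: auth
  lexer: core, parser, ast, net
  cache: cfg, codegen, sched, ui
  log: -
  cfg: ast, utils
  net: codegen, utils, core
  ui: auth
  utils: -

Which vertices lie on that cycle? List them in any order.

DFS with gray/black marking from cache:
cache gray
  cfg gray
    ast gray
      log gray
      log black
    ast black
    utils gray
    utils black
  cfg black
  codegen gray
    auth gray
    auth black
  codegen black
  sched gray
    lexer gray
      core gray
        core→auth: auth black — skip
      core black
      parser gray
        parser→ast: ast black — skip
        parser→log: log black — skip
        parser→cache: cache is gray → back edge
Back edge closes the cycle cache → sched → lexer → parser → cache; its vertices are {cache, lexer, sched, parser}.

cache, lexer, sched, parser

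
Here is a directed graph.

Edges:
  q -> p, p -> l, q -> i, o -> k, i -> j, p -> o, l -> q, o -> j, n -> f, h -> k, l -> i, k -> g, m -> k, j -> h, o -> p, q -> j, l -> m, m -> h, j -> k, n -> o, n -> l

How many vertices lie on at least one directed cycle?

4

A vertex is on a directed cycle iff it belongs to a strongly connected component of size ≥ 2 (or has a self-loop).
The vertices on cycles are {l, o, p, q} — 4 in total.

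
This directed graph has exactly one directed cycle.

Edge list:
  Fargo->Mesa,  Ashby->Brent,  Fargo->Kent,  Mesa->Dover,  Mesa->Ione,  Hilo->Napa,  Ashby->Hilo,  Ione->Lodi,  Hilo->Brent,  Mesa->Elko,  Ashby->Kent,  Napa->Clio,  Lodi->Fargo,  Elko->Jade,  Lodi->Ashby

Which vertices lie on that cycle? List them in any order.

DFS with gray/black marking from Fargo:
Fargo gray
  Kent gray
  Kent black
  Mesa gray
    Dover gray
    Dover black
    Elko gray
      Jade gray
      Jade black
    Elko black
    Ione gray
      Lodi gray
        Ashby gray
          Brent gray
          Brent black
          Hilo gray
            Hilo→Brent: Brent black — skip
            Napa gray
              Clio gray
              Clio black
            Napa black
          Hilo black
          Ashby→Kent: Kent black — skip
        Ashby black
        Lodi→Fargo: Fargo is gray → back edge
Back edge closes the cycle Fargo → Mesa → Ione → Lodi → Fargo; its vertices are {Ione, Lodi, Mesa, Fargo}.

Ione, Lodi, Mesa, Fargo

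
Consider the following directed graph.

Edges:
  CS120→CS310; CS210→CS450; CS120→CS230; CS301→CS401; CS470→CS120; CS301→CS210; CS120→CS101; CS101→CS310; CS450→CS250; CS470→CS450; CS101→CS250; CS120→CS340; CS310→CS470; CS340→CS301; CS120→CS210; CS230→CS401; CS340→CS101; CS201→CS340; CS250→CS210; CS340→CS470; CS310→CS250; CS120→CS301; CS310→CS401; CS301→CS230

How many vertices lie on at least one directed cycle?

A vertex is on a directed cycle iff it belongs to a strongly connected component of size ≥ 2 (or has a self-loop).
The vertices on cycles are {CS101, CS120, CS210, CS250, CS310, CS340, CS450, CS470} — 8 in total.

8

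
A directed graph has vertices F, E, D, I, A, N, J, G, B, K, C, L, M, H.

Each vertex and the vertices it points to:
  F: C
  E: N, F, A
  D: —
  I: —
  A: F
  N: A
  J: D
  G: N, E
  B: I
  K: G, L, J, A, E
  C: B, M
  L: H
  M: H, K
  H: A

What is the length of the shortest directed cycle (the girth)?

For each vertex v, BFS finds the shortest path from v back to v.
The shortest such closed walk is C → M → K → A → F → C, length 5.

5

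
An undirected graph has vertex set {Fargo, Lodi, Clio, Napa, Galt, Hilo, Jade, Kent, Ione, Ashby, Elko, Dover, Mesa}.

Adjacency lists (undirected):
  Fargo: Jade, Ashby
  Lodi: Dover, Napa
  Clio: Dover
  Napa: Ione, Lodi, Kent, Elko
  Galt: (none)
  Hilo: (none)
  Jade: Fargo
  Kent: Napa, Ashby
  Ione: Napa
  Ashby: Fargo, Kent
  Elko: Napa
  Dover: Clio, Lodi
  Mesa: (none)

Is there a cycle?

No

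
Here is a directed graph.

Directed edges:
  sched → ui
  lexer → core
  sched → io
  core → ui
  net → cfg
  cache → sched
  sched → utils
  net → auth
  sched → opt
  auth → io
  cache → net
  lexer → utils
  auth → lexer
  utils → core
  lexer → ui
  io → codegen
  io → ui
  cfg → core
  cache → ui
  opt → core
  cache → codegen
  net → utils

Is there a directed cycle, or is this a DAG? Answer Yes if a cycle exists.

DFS with white/gray/black marking, starting from cache:
cache gray
  ui gray
  ui black
  codegen gray
  codegen black
  sched gray
    sched→ui: ui black — skip
    utils gray
      core gray
        core→ui: ui black — skip
      core black
    utils black
    opt gray
      opt→core: core black — skip
    opt black
    io gray
      io→ui: ui black — skip
      io→codegen: codegen black — skip
    io black
  sched black
  net gray
    auth gray
      auth→io: io black — skip
      lexer gray
        lexer→utils: utils black — skip
        lexer→ui: ui black — skip
        lexer→core: core black — skip
      lexer black
    auth black
    net→utils: utils black — skip
    cfg gray
      cfg→core: core black — skip
    cfg black
  net black
cache black
Every edge goes to a white or black vertex — no back edge, so the graph is acyclic.

No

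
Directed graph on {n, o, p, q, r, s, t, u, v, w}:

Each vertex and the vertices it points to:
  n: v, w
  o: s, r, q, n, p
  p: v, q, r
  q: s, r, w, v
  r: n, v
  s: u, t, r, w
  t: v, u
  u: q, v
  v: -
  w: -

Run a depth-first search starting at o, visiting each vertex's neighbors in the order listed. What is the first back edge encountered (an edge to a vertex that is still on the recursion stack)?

DFS from o (visiting each vertex's neighbors in the order listed); mark gray on enter, black on exit:
o gray
  s gray
    u gray
      q gray
        q→s: s is gray → back edge
First back edge: q → s.

q->s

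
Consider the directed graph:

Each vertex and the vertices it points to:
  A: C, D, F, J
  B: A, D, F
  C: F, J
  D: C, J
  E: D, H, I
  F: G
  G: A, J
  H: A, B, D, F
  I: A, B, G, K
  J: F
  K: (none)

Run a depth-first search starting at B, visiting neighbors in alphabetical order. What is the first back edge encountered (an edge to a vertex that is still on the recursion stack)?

DFS from B (visiting neighbors in alphabetical order); mark gray on enter, black on exit:
B gray
  A gray
    C gray
      F gray
        G gray
          G→A: A is gray → back edge
First back edge: G → A.

G→A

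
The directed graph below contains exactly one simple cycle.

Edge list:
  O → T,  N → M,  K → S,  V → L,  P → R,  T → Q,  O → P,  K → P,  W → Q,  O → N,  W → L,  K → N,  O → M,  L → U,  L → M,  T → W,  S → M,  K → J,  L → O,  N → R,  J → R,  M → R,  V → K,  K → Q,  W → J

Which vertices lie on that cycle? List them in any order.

L, O, T, W

DFS with gray/black marking from L:
L gray
  M gray
    R gray
    R black
  M black
  U gray
  U black
  O gray
    O→M: M black — skip
    P gray
      P→R: R black — skip
    P black
    N gray
      N→M: M black — skip
      N→R: R black — skip
    N black
    T gray
      W gray
        J gray
          J→R: R black — skip
        J black
        Q gray
        Q black
        W→L: L is gray → back edge
Back edge closes the cycle L → O → T → W → L; its vertices are {L, O, T, W}.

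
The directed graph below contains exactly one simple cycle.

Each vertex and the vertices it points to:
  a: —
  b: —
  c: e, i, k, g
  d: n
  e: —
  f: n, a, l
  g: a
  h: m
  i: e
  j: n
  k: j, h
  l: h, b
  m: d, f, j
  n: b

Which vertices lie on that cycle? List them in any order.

DFS with gray/black marking from h:
h gray
  m gray
    d gray
      n gray
        b gray
        b black
      n black
    d black
    f gray
      f→n: n black — skip
      a gray
      a black
      l gray
        l→h: h is gray → back edge
Back edge closes the cycle h → m → f → l → h; its vertices are {f, h, l, m}.

f, h, l, m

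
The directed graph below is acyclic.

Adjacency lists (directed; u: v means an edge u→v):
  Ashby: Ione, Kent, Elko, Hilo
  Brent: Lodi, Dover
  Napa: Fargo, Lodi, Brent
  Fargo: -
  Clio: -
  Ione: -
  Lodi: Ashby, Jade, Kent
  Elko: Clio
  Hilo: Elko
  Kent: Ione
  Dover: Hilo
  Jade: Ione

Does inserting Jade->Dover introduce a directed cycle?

Adding Jade→Dover creates a cycle iff Dover can already reach Jade.
Explore from Dover: no path reaches Jade. The graph stays acyclic.

No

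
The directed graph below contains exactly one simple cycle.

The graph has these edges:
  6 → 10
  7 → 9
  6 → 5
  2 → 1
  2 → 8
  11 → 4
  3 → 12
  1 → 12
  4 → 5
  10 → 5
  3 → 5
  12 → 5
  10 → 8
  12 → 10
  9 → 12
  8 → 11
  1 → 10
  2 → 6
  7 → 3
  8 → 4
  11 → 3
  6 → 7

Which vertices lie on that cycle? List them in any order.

3, 8, 10, 11, 12

DFS with gray/black marking from 8:
8 gray
  11 gray
    4 gray
      5 gray
      5 black
    4 black
    3 gray
      12 gray
        12→5: 5 black — skip
        10 gray
          10→5: 5 black — skip
          10→8: 8 is gray → back edge
Back edge closes the cycle 8 → 11 → 3 → 12 → 10 → 8; its vertices are {3, 8, 10, 11, 12}.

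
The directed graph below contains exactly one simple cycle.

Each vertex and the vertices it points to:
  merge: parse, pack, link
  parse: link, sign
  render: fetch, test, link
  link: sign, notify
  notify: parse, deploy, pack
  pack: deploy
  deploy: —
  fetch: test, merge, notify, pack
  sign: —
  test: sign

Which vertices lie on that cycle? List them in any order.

link, parse, notify

DFS with gray/black marking from parse:
parse gray
  link gray
    sign gray
    sign black
    notify gray
      notify→parse: parse is gray → back edge
Back edge closes the cycle parse → link → notify → parse; its vertices are {link, parse, notify}.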